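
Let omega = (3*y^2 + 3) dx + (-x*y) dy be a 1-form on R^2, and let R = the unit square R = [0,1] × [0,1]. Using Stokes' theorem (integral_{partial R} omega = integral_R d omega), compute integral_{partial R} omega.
integral_(partial R) omega = -7/2

Stokes: integral_partial_R omega = integral_R d omega with d omega = (∂Q/∂x - ∂P/∂y) dx ∧ dy.
  ∂Q/∂x = -y
  ∂P/∂y = 6*y
  integrand = ∂Q/∂x - ∂P/∂y = -7*y.
Integrating over R: integral_0^1 integral_0^1 (-7*y) dx dy = -7/2.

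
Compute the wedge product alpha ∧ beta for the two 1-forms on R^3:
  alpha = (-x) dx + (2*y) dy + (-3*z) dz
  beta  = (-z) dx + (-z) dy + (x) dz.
alpha ∧ beta = (z*(x + 2*y)) dx ∧ dy + (-x^2 - 3*z^2) dx ∧ dz + (2*x*y - 3*z^2) dy ∧ dz

Distribute the wedge, using dx_i ∧ dx_j = -dx_j ∧ dx_i and dx_i ∧ dx_i = 0. For each pair (i, j) with i < j, the coefficient of dx_i ∧ dx_j in alpha ∧ beta is (alpha_i * beta_j - alpha_j * beta_i). Collecting: alpha ∧ beta = (z*(x + 2*y)) dx ∧ dy + (-x^2 - 3*z^2) dx ∧ dz + (2*x*y - 3*z^2) dy ∧ dz.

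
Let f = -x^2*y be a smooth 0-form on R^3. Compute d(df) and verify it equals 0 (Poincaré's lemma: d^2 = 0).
d(df) = 0

Step 1: df = sum_i (∂f/∂x_i) dx_i = (-2*x*y) dx + (-x^2) dy + (0) dz.
Step 2: Apply d again. Using the 1-form formula, the coefficient of dx ∧ dy in d(df) is ∂^2 f/∂x ∂y - ∂^2 f/∂y ∂x = (-2*x) - (-2*x) = 0 (equality of mixed partials for smooth f).
Similarly for dx ∧ dz and dy ∧ dz — all coefficients vanish. So d(df) = 0.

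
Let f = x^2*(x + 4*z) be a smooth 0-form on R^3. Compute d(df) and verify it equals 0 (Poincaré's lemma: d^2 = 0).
d(df) = 0

Step 1: df = sum_i (∂f/∂x_i) dx_i = (x*(3*x + 8*z)) dx + (0) dy + (4*x^2) dz.
Step 2: Apply d again. Using the 1-form formula, the coefficient of dx ∧ dy in d(df) is ∂^2 f/∂x ∂y - ∂^2 f/∂y ∂x = (0) - (0) = 0 (equality of mixed partials for smooth f).
Similarly for dx ∧ dz and dy ∧ dz — all coefficients vanish. So d(df) = 0.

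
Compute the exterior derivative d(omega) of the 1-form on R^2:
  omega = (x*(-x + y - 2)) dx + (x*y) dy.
d(omega) = (-x + y) dx ∧ dy

For a 1-form omega = sum_i f_i dx_i, the exterior derivative is
  d(omega) = sum_{i < j} (∂f_j/∂x_i - ∂f_i/∂x_j) dx_i ∧ dx_j.
  coefficient of dx ∧ dy: ∂f_2/∂x - ∂f_1/∂y = ∂(x*y)/∂x - ∂(x*(-x + y - 2))/∂y = -x + y
Assembling: d(omega) = (-x + y) dx ∧ dy.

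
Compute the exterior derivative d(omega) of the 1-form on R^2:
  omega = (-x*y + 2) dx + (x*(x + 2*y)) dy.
d(omega) = (3*x + 2*y) dx ∧ dy

For a 1-form omega = sum_i f_i dx_i, the exterior derivative is
  d(omega) = sum_{i < j} (∂f_j/∂x_i - ∂f_i/∂x_j) dx_i ∧ dx_j.
  coefficient of dx ∧ dy: ∂f_2/∂x - ∂f_1/∂y = ∂(x*(x + 2*y))/∂x - ∂(-x*y + 2)/∂y = 3*x + 2*y
Assembling: d(omega) = (3*x + 2*y) dx ∧ dy.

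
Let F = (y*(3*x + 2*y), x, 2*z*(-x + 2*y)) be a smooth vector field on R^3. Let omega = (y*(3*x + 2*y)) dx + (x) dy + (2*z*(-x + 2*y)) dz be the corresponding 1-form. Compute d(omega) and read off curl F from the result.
d(omega) = (4*z) dy ∧ dz + (2*z) dz ∧ dx + (-3*x - 4*y + 1) dx ∧ dy; curl F = (4*z, 2*z, -3*x - 4*y + 1)

d omega = sum_{i<j} (∂f_j/∂x_i - ∂f_i/∂x_j) dx_i ∧ dx_j. Under the identification (dy ∧ dz, dz ∧ dx, dx ∧ dy) ↔ (e_x, e_y, e_z), the coefficients are exactly the components of curl F. Compute:
  ∂R/∂y - ∂Q/∂z = (4*z) - (0) = 4*z
  ∂P/∂z - ∂R/∂x = (0) - (-2*z) = 2*z
  ∂Q/∂x - ∂P/∂y = (1) - (3*x + 4*y) = -3*x - 4*y + 1.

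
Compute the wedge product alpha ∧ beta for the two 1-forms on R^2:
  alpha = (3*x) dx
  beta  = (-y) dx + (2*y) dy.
alpha ∧ beta = (6*x*y) dx ∧ dy

Distribute the wedge, using dx_i ∧ dx_j = -dx_j ∧ dx_i and dx_i ∧ dx_i = 0. For each pair (i, j) with i < j, the coefficient of dx_i ∧ dx_j in alpha ∧ beta is (alpha_i * beta_j - alpha_j * beta_i). Collecting: alpha ∧ beta = (6*x*y) dx ∧ dy.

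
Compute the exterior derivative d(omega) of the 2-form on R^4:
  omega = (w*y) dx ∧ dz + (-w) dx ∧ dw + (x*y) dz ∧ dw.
d(omega) = (-w) dx ∧ dy ∧ dz + (2*y) dx ∧ dz ∧ dw + (x) dy ∧ dz ∧ dw

For a 2-form omega = sum_{i<j} g_{ij} dx_i ∧ dx_j, the exterior derivative is
  d(omega) = sum_{i<j} d(g_{ij}) ∧ dx_i ∧ dx_j = sum_{i<j, k} (∂g_{ij}/∂x_k) dx_k ∧ dx_i ∧ dx_j.
Expand each term, using dx_k ∧ dx_i ∧ dx_j = sgn(permutation) dx_{(a)} ∧ dx_{(b)} ∧ dx_{(c)} with (a < b < c) sorted:
  d(w*y) includes (∂/∂y)(w*y) dy = (w) dy, which multiplied by dx ∧ dz gives (-w) dx ∧ dy ∧ dz
  d(w*y) includes (∂/∂w)(w*y) dw = (y) dw, which multiplied by dx ∧ dz gives (y) dx ∧ dz ∧ dw
  d(x*y) includes (∂/∂x)(x*y) dx = (y) dx, which multiplied by dz ∧ dw gives (y) dx ∧ dz ∧ dw
  d(x*y) includes (∂/∂y)(x*y) dy = (x) dy, which multiplied by dz ∧ dw gives (x) dy ∧ dz ∧ dw
Collecting like 3-forms: d(omega) = (-w) dx ∧ dy ∧ dz + (2*y) dx ∧ dz ∧ dw + (x) dy ∧ dz ∧ dw.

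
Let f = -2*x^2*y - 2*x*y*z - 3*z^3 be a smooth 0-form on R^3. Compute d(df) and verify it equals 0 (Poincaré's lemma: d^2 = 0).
d(df) = 0

Step 1: df = sum_i (∂f/∂x_i) dx_i = (2*y*(-2*x - z)) dx + (2*x*(-x - z)) dy + (-2*x*y - 9*z^2) dz.
Step 2: Apply d again. Using the 1-form formula, the coefficient of dx ∧ dy in d(df) is ∂^2 f/∂x ∂y - ∂^2 f/∂y ∂x = (-4*x - 2*z) - (-4*x - 2*z) = 0 (equality of mixed partials for smooth f).
Similarly for dx ∧ dz and dy ∧ dz — all coefficients vanish. So d(df) = 0.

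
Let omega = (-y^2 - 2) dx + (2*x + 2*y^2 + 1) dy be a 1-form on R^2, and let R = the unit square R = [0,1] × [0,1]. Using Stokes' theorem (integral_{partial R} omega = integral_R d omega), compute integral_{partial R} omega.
integral_(partial R) omega = 3

Stokes: integral_partial_R omega = integral_R d omega with d omega = (∂Q/∂x - ∂P/∂y) dx ∧ dy.
  ∂Q/∂x = 2
  ∂P/∂y = -2*y
  integrand = ∂Q/∂x - ∂P/∂y = 2*y + 2.
Integrating over R: integral_0^1 integral_0^1 (2*y + 2) dx dy = 3.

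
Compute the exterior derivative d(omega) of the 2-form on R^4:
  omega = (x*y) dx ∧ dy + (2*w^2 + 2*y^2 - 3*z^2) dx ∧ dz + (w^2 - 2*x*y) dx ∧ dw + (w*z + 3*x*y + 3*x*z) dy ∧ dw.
d(omega) = (-4*y) dx ∧ dy ∧ dz + (4*w) dx ∧ dz ∧ dw + (2*x + 3*y + 3*z) dx ∧ dy ∧ dw + (-w - 3*x) dy ∧ dz ∧ dw

For a 2-form omega = sum_{i<j} g_{ij} dx_i ∧ dx_j, the exterior derivative is
  d(omega) = sum_{i<j} d(g_{ij}) ∧ dx_i ∧ dx_j = sum_{i<j, k} (∂g_{ij}/∂x_k) dx_k ∧ dx_i ∧ dx_j.
Expand each term, using dx_k ∧ dx_i ∧ dx_j = sgn(permutation) dx_{(a)} ∧ dx_{(b)} ∧ dx_{(c)} with (a < b < c) sorted:
  d(2*w^2 + 2*y^2 - 3*z^2) includes (∂/∂y)(2*w^2 + 2*y^2 - 3*z^2) dy = (4*y) dy, which multiplied by dx ∧ dz gives (-4*y) dx ∧ dy ∧ dz
  d(2*w^2 + 2*y^2 - 3*z^2) includes (∂/∂w)(2*w^2 + 2*y^2 - 3*z^2) dw = (4*w) dw, which multiplied by dx ∧ dz gives (4*w) dx ∧ dz ∧ dw
  d(w^2 - 2*x*y) includes (∂/∂y)(w^2 - 2*x*y) dy = (-2*x) dy, which multiplied by dx ∧ dw gives (2*x) dx ∧ dy ∧ dw
  d(w*z + 3*x*y + 3*x*z) includes (∂/∂x)(w*z + 3*x*y + 3*x*z) dx = (3*y + 3*z) dx, which multiplied by dy ∧ dw gives (3*y + 3*z) dx ∧ dy ∧ dw
  d(w*z + 3*x*y + 3*x*z) includes (∂/∂z)(w*z + 3*x*y + 3*x*z) dz = (w + 3*x) dz, which multiplied by dy ∧ dw gives (-w - 3*x) dy ∧ dz ∧ dw
Collecting like 3-forms: d(omega) = (-4*y) dx ∧ dy ∧ dz + (4*w) dx ∧ dz ∧ dw + (2*x + 3*y + 3*z) dx ∧ dy ∧ dw + (-w - 3*x) dy ∧ dz ∧ dw.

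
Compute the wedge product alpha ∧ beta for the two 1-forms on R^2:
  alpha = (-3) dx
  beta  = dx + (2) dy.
alpha ∧ beta = (-6) dx ∧ dy

Distribute the wedge, using dx_i ∧ dx_j = -dx_j ∧ dx_i and dx_i ∧ dx_i = 0. For each pair (i, j) with i < j, the coefficient of dx_i ∧ dx_j in alpha ∧ beta is (alpha_i * beta_j - alpha_j * beta_i). Collecting: alpha ∧ beta = (-6) dx ∧ dy.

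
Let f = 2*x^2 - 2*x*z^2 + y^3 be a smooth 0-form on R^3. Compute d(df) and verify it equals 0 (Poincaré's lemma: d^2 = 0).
d(df) = 0

Step 1: df = sum_i (∂f/∂x_i) dx_i = (4*x - 2*z^2) dx + (3*y^2) dy + (-4*x*z) dz.
Step 2: Apply d again. Using the 1-form formula, the coefficient of dx ∧ dy in d(df) is ∂^2 f/∂x ∂y - ∂^2 f/∂y ∂x = (0) - (0) = 0 (equality of mixed partials for smooth f).
Similarly for dx ∧ dz and dy ∧ dz — all coefficients vanish. So d(df) = 0.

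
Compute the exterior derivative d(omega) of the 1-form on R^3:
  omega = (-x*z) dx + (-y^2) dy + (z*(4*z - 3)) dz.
d(omega) = (x) dx ∧ dz

For a 1-form omega = sum_i f_i dx_i, the exterior derivative is
  d(omega) = sum_{i < j} (∂f_j/∂x_i - ∂f_i/∂x_j) dx_i ∧ dx_j.
  coefficient of dx ∧ dz: ∂f_3/∂x - ∂f_1/∂z = ∂(z*(4*z - 3))/∂x - ∂(-x*z)/∂z = x
Assembling: d(omega) = (x) dx ∧ dz.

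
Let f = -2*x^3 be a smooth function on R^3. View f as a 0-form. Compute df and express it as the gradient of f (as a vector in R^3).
df = (-6*x^2) dx + (0) dy + (0) dz; grad f = (-6*x^2, 0, 0)

For a 0-form f, d f = (∂f/∂x) dx + (∂f/∂y) dy + (∂f/∂z) dz. The components of the vector representation are exactly the entries of grad f in Cartesian coordinates:
  ∂f/∂x = -6*x^2
  ∂f/∂y = 0
  ∂f/∂z = 0.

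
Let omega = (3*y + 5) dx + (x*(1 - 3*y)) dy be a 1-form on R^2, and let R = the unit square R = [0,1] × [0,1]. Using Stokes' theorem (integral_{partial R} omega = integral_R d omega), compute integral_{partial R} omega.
integral_(partial R) omega = -7/2

Stokes: integral_partial_R omega = integral_R d omega with d omega = (∂Q/∂x - ∂P/∂y) dx ∧ dy.
  ∂Q/∂x = 1 - 3*y
  ∂P/∂y = 3
  integrand = ∂Q/∂x - ∂P/∂y = -3*y - 2.
Integrating over R: integral_0^1 integral_0^1 (-3*y - 2) dx dy = -7/2.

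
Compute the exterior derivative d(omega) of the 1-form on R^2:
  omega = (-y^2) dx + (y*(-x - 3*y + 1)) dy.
d(omega) = (y) dx ∧ dy

For a 1-form omega = sum_i f_i dx_i, the exterior derivative is
  d(omega) = sum_{i < j} (∂f_j/∂x_i - ∂f_i/∂x_j) dx_i ∧ dx_j.
  coefficient of dx ∧ dy: ∂f_2/∂x - ∂f_1/∂y = ∂(y*(-x - 3*y + 1))/∂x - ∂(-y^2)/∂y = y
Assembling: d(omega) = (y) dx ∧ dy.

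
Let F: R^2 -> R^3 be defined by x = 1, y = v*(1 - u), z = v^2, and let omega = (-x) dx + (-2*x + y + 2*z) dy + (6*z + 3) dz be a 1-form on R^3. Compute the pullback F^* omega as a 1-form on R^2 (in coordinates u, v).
F^* omega = (v*(u*v - 2*v^2 - v + 2)) du + (u^2*v - 2*u*v^2 - 2*u*v + 2*u + 12*v^3 + 2*v^2 + 7*v - 2) dv

Using F^*(f dg) = (f ∘ F) d(g ∘ F), substitute each coordinate x_i by F_i(u, v) in f_i, and replace dx_i by d F_i = (∂F_i/∂u) du + (∂F_i/∂v) dv.
  For the x component: f_1(F) = -1; d F_1 = (0) du + (0) dv
  For the y component: f_2(F) = -u*v + 2*v^2 + v - 2; d F_2 = (-v) du + (1 - u) dv
  For the z component: f_3(F) = 6*v^2 + 3; d F_3 = (0) du + (2*v) dv
Combining and collecting du, dv coefficients:
  coeff of du: v*(u*v - 2*v^2 - v + 2)
  coeff of dv: u^2*v - 2*u*v^2 - 2*u*v + 2*u + 12*v^3 + 2*v^2 + 7*v - 2
F^* omega = (v*(u*v - 2*v^2 - v + 2)) du + (u^2*v - 2*u*v^2 - 2*u*v + 2*u + 12*v^3 + 2*v^2 + 7*v - 2) dv.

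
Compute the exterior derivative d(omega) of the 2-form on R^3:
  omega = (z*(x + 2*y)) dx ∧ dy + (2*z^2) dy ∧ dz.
d(omega) = (x + 2*y) dx ∧ dy ∧ dz

For a 2-form omega = sum_{i<j} g_{ij} dx_i ∧ dx_j, the exterior derivative is
  d(omega) = sum_{i<j} d(g_{ij}) ∧ dx_i ∧ dx_j = sum_{i<j, k} (∂g_{ij}/∂x_k) dx_k ∧ dx_i ∧ dx_j.
Expand each term, using dx_k ∧ dx_i ∧ dx_j = sgn(permutation) dx_{(a)} ∧ dx_{(b)} ∧ dx_{(c)} with (a < b < c) sorted:
  d(z*(x + 2*y)) includes (∂/∂z)(z*(x + 2*y)) dz = (x + 2*y) dz, which multiplied by dx ∧ dy gives (x + 2*y) dx ∧ dy ∧ dz
Collecting like 3-forms: d(omega) = (x + 2*y) dx ∧ dy ∧ dz.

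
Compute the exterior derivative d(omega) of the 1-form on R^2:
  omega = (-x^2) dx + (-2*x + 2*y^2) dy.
d(omega) = (-2) dx ∧ dy

For a 1-form omega = sum_i f_i dx_i, the exterior derivative is
  d(omega) = sum_{i < j} (∂f_j/∂x_i - ∂f_i/∂x_j) dx_i ∧ dx_j.
  coefficient of dx ∧ dy: ∂f_2/∂x - ∂f_1/∂y = ∂(-2*x + 2*y^2)/∂x - ∂(-x^2)/∂y = -2
Assembling: d(omega) = (-2) dx ∧ dy.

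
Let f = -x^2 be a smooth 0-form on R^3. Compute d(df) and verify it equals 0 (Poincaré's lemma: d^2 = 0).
d(df) = 0

Step 1: df = sum_i (∂f/∂x_i) dx_i = (-2*x) dx + (0) dy + (0) dz.
Step 2: Apply d again. Using the 1-form formula, the coefficient of dx ∧ dy in d(df) is ∂^2 f/∂x ∂y - ∂^2 f/∂y ∂x = (0) - (0) = 0 (equality of mixed partials for smooth f).
Similarly for dx ∧ dz and dy ∧ dz — all coefficients vanish. So d(df) = 0.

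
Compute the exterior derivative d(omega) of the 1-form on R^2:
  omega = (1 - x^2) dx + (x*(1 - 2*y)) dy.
d(omega) = (1 - 2*y) dx ∧ dy

For a 1-form omega = sum_i f_i dx_i, the exterior derivative is
  d(omega) = sum_{i < j} (∂f_j/∂x_i - ∂f_i/∂x_j) dx_i ∧ dx_j.
  coefficient of dx ∧ dy: ∂f_2/∂x - ∂f_1/∂y = ∂(x*(1 - 2*y))/∂x - ∂(1 - x^2)/∂y = 1 - 2*y
Assembling: d(omega) = (1 - 2*y) dx ∧ dy.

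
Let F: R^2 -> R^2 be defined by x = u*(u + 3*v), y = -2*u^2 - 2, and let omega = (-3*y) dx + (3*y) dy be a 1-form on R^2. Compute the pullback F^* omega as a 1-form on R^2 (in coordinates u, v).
F^* omega = (36*u^3 + 18*u^2*v + 36*u + 18*v) du + (18*u*(u^2 + 1)) dv

Using F^*(f dg) = (f ∘ F) d(g ∘ F), substitute each coordinate x_i by F_i(u, v) in f_i, and replace dx_i by d F_i = (∂F_i/∂u) du + (∂F_i/∂v) dv.
  For the x component: f_1(F) = 6*u^2 + 6; d F_1 = (2*u + 3*v) du + (3*u) dv
  For the y component: f_2(F) = -6*u^2 - 6; d F_2 = (-4*u) du + (0) dv
Combining and collecting du, dv coefficients:
  coeff of du: 36*u^3 + 18*u^2*v + 36*u + 18*v
  coeff of dv: 18*u*(u^2 + 1)
F^* omega = (36*u^3 + 18*u^2*v + 36*u + 18*v) du + (18*u*(u^2 + 1)) dv.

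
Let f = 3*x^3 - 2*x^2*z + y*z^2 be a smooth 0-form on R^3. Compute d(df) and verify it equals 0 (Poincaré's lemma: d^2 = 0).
d(df) = 0

Step 1: df = sum_i (∂f/∂x_i) dx_i = (x*(9*x - 4*z)) dx + (z^2) dy + (-2*x^2 + 2*y*z) dz.
Step 2: Apply d again. Using the 1-form formula, the coefficient of dx ∧ dy in d(df) is ∂^2 f/∂x ∂y - ∂^2 f/∂y ∂x = (0) - (0) = 0 (equality of mixed partials for smooth f).
Similarly for dx ∧ dz and dy ∧ dz — all coefficients vanish. So d(df) = 0.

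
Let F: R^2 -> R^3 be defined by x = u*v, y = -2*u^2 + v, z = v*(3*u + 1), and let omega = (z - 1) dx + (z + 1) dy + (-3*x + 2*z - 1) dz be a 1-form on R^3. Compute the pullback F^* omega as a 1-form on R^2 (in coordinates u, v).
F^* omega = (-12*u^2*v + 12*u*v^2 - 4*u*v - 4*u + 7*v^2 - 4*v) du + (12*u^2*v + 13*u*v - 4*u + 3*v) dv

Using F^*(f dg) = (f ∘ F) d(g ∘ F), substitute each coordinate x_i by F_i(u, v) in f_i, and replace dx_i by d F_i = (∂F_i/∂u) du + (∂F_i/∂v) dv.
  For the x component: f_1(F) = 3*u*v + v - 1; d F_1 = (v) du + (u) dv
  For the y component: f_2(F) = 3*u*v + v + 1; d F_2 = (-4*u) du + (1) dv
  For the z component: f_3(F) = 3*u*v + 2*v - 1; d F_3 = (3*v) du + (3*u + 1) dv
Combining and collecting du, dv coefficients:
  coeff of du: -12*u^2*v + 12*u*v^2 - 4*u*v - 4*u + 7*v^2 - 4*v
  coeff of dv: 12*u^2*v + 13*u*v - 4*u + 3*v
F^* omega = (-12*u^2*v + 12*u*v^2 - 4*u*v - 4*u + 7*v^2 - 4*v) du + (12*u^2*v + 13*u*v - 4*u + 3*v) dv.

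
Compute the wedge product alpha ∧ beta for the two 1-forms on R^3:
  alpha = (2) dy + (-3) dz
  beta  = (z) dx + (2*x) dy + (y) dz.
alpha ∧ beta = (-2*z) dx ∧ dy + (6*x + 2*y) dy ∧ dz + (3*z) dx ∧ dz

Distribute the wedge, using dx_i ∧ dx_j = -dx_j ∧ dx_i and dx_i ∧ dx_i = 0. For each pair (i, j) with i < j, the coefficient of dx_i ∧ dx_j in alpha ∧ beta is (alpha_i * beta_j - alpha_j * beta_i). Collecting: alpha ∧ beta = (-2*z) dx ∧ dy + (6*x + 2*y) dy ∧ dz + (3*z) dx ∧ dz.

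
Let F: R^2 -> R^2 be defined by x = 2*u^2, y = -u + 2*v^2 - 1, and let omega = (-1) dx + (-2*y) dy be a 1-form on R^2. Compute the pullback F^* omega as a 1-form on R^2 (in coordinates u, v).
F^* omega = (-6*u + 4*v^2 - 2) du + (8*v*(u - 2*v^2 + 1)) dv

Using F^*(f dg) = (f ∘ F) d(g ∘ F), substitute each coordinate x_i by F_i(u, v) in f_i, and replace dx_i by d F_i = (∂F_i/∂u) du + (∂F_i/∂v) dv.
  For the x component: f_1(F) = -1; d F_1 = (4*u) du + (0) dv
  For the y component: f_2(F) = 2*u - 4*v^2 + 2; d F_2 = (-1) du + (4*v) dv
Combining and collecting du, dv coefficients:
  coeff of du: -6*u + 4*v^2 - 2
  coeff of dv: 8*v*(u - 2*v^2 + 1)
F^* omega = (-6*u + 4*v^2 - 2) du + (8*v*(u - 2*v^2 + 1)) dv.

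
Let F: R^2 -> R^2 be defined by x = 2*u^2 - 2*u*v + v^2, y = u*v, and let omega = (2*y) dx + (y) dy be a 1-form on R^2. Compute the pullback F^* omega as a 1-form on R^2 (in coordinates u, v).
F^* omega = (u*v*(8*u - 3*v)) du + (u*v*(-3*u + 4*v)) dv

Using F^*(f dg) = (f ∘ F) d(g ∘ F), substitute each coordinate x_i by F_i(u, v) in f_i, and replace dx_i by d F_i = (∂F_i/∂u) du + (∂F_i/∂v) dv.
  For the x component: f_1(F) = 2*u*v; d F_1 = (4*u - 2*v) du + (-2*u + 2*v) dv
  For the y component: f_2(F) = u*v; d F_2 = (v) du + (u) dv
Combining and collecting du, dv coefficients:
  coeff of du: u*v*(8*u - 3*v)
  coeff of dv: u*v*(-3*u + 4*v)
F^* omega = (u*v*(8*u - 3*v)) du + (u*v*(-3*u + 4*v)) dv.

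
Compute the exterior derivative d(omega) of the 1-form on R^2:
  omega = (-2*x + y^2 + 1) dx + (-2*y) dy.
d(omega) = (-2*y) dx ∧ dy

For a 1-form omega = sum_i f_i dx_i, the exterior derivative is
  d(omega) = sum_{i < j} (∂f_j/∂x_i - ∂f_i/∂x_j) dx_i ∧ dx_j.
  coefficient of dx ∧ dy: ∂f_2/∂x - ∂f_1/∂y = ∂(-2*y)/∂x - ∂(-2*x + y^2 + 1)/∂y = -2*y
Assembling: d(omega) = (-2*y) dx ∧ dy.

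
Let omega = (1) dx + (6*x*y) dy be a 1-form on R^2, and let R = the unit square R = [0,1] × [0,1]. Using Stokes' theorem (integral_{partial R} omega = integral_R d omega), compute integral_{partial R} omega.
integral_(partial R) omega = 3

Stokes: integral_partial_R omega = integral_R d omega with d omega = (∂Q/∂x - ∂P/∂y) dx ∧ dy.
  ∂Q/∂x = 6*y
  ∂P/∂y = 0
  integrand = ∂Q/∂x - ∂P/∂y = 6*y.
Integrating over R: integral_0^1 integral_0^1 (6*y) dx dy = 3.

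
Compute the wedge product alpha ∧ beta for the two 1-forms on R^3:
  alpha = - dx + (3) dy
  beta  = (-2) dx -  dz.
alpha ∧ beta = (1) dx ∧ dz + (6) dx ∧ dy + (-3) dy ∧ dz

Distribute the wedge, using dx_i ∧ dx_j = -dx_j ∧ dx_i and dx_i ∧ dx_i = 0. For each pair (i, j) with i < j, the coefficient of dx_i ∧ dx_j in alpha ∧ beta is (alpha_i * beta_j - alpha_j * beta_i). Collecting: alpha ∧ beta = (1) dx ∧ dz + (6) dx ∧ dy + (-3) dy ∧ dz.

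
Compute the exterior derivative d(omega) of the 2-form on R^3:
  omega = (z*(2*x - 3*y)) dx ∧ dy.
d(omega) = (2*x - 3*y) dx ∧ dy ∧ dz

For a 2-form omega = sum_{i<j} g_{ij} dx_i ∧ dx_j, the exterior derivative is
  d(omega) = sum_{i<j} d(g_{ij}) ∧ dx_i ∧ dx_j = sum_{i<j, k} (∂g_{ij}/∂x_k) dx_k ∧ dx_i ∧ dx_j.
Expand each term, using dx_k ∧ dx_i ∧ dx_j = sgn(permutation) dx_{(a)} ∧ dx_{(b)} ∧ dx_{(c)} with (a < b < c) sorted:
  d(z*(2*x - 3*y)) includes (∂/∂z)(z*(2*x - 3*y)) dz = (2*x - 3*y) dz, which multiplied by dx ∧ dy gives (2*x - 3*y) dx ∧ dy ∧ dz
Collecting like 3-forms: d(omega) = (2*x - 3*y) dx ∧ dy ∧ dz.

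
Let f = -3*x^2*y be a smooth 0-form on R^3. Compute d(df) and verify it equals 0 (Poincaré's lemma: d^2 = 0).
d(df) = 0

Step 1: df = sum_i (∂f/∂x_i) dx_i = (-6*x*y) dx + (-3*x^2) dy + (0) dz.
Step 2: Apply d again. Using the 1-form formula, the coefficient of dx ∧ dy in d(df) is ∂^2 f/∂x ∂y - ∂^2 f/∂y ∂x = (-6*x) - (-6*x) = 0 (equality of mixed partials for smooth f).
Similarly for dx ∧ dz and dy ∧ dz — all coefficients vanish. So d(df) = 0.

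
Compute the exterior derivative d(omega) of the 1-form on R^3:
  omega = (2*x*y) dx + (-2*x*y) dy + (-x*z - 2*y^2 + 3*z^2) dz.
d(omega) = (-2*x - 2*y) dx ∧ dy + (-z) dx ∧ dz + (-4*y) dy ∧ dz

For a 1-form omega = sum_i f_i dx_i, the exterior derivative is
  d(omega) = sum_{i < j} (∂f_j/∂x_i - ∂f_i/∂x_j) dx_i ∧ dx_j.
  coefficient of dx ∧ dy: ∂f_2/∂x - ∂f_1/∂y = ∂(-2*x*y)/∂x - ∂(2*x*y)/∂y = -2*x - 2*y
  coefficient of dx ∧ dz: ∂f_3/∂x - ∂f_1/∂z = ∂(-x*z - 2*y^2 + 3*z^2)/∂x - ∂(2*x*y)/∂z = -z
  coefficient of dy ∧ dz: ∂f_3/∂y - ∂f_2/∂z = ∂(-x*z - 2*y^2 + 3*z^2)/∂y - ∂(-2*x*y)/∂z = -4*y
Assembling: d(omega) = (-2*x - 2*y) dx ∧ dy + (-z) dx ∧ dz + (-4*y) dy ∧ dz.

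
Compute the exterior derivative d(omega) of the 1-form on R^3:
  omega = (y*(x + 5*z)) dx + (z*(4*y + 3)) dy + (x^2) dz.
d(omega) = (-x - 5*z) dx ∧ dy + (2*x - 5*y) dx ∧ dz + (-4*y - 3) dy ∧ dz

For a 1-form omega = sum_i f_i dx_i, the exterior derivative is
  d(omega) = sum_{i < j} (∂f_j/∂x_i - ∂f_i/∂x_j) dx_i ∧ dx_j.
  coefficient of dx ∧ dy: ∂f_2/∂x - ∂f_1/∂y = ∂(z*(4*y + 3))/∂x - ∂(y*(x + 5*z))/∂y = -x - 5*z
  coefficient of dx ∧ dz: ∂f_3/∂x - ∂f_1/∂z = ∂(x^2)/∂x - ∂(y*(x + 5*z))/∂z = 2*x - 5*y
  coefficient of dy ∧ dz: ∂f_3/∂y - ∂f_2/∂z = ∂(x^2)/∂y - ∂(z*(4*y + 3))/∂z = -4*y - 3
Assembling: d(omega) = (-x - 5*z) dx ∧ dy + (2*x - 5*y) dx ∧ dz + (-4*y - 3) dy ∧ dz.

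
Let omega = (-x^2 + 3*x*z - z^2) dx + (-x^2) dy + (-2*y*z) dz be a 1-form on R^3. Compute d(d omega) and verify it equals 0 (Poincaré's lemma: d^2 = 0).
d(d omega) = 0

Step 1: d omega = sum_{i<j} (∂f_j/∂x_i - ∂f_i/∂x_j) dx_i ∧ dx_j:
  coeff of dx ∧ dy: -2*x
  coeff of dx ∧ dz: -3*x + 2*z
  coeff of dy ∧ dz: -2*z
Step 2: Apply d again to each 2-form coefficient. The only possible 3-form in R^3 is dx ∧ dy ∧ dz, with coefficient
  ∂(coeff of dy∧dz)/∂x - ∂(coeff of dx∧dz)/∂y + ∂(coeff of dx∧dy)/∂z
  = ∂/∂x (-2*z) - ∂/∂y (-3*x + 2*z) + ∂/∂z (-2*x).
Each of these terms simplifies to sums of mixed partials that cancel in pairs. The result is 0 (by equality of mixed partials for smooth functions — Schwarz / Clairaut).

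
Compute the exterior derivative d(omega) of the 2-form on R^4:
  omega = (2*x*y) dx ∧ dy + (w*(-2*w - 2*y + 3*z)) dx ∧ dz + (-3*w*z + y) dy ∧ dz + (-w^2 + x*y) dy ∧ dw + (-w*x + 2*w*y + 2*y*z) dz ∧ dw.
d(omega) = (2*w) dx ∧ dy ∧ dz + (-5*w - 2*y + 3*z) dx ∧ dz ∧ dw + (2*w - z) dy ∧ dz ∧ dw + (y) dx ∧ dy ∧ dw

For a 2-form omega = sum_{i<j} g_{ij} dx_i ∧ dx_j, the exterior derivative is
  d(omega) = sum_{i<j} d(g_{ij}) ∧ dx_i ∧ dx_j = sum_{i<j, k} (∂g_{ij}/∂x_k) dx_k ∧ dx_i ∧ dx_j.
Expand each term, using dx_k ∧ dx_i ∧ dx_j = sgn(permutation) dx_{(a)} ∧ dx_{(b)} ∧ dx_{(c)} with (a < b < c) sorted:
  d(w*(-2*w - 2*y + 3*z)) includes (∂/∂y)(w*(-2*w - 2*y + 3*z)) dy = (-2*w) dy, which multiplied by dx ∧ dz gives (2*w) dx ∧ dy ∧ dz
  d(w*(-2*w - 2*y + 3*z)) includes (∂/∂w)(w*(-2*w - 2*y + 3*z)) dw = (-4*w - 2*y + 3*z) dw, which multiplied by dx ∧ dz gives (-4*w - 2*y + 3*z) dx ∧ dz ∧ dw
  d(-3*w*z + y) includes (∂/∂w)(-3*w*z + y) dw = (-3*z) dw, which multiplied by dy ∧ dz gives (-3*z) dy ∧ dz ∧ dw
  d(-w^2 + x*y) includes (∂/∂x)(-w^2 + x*y) dx = (y) dx, which multiplied by dy ∧ dw gives (y) dx ∧ dy ∧ dw
  d(-w*x + 2*w*y + 2*y*z) includes (∂/∂x)(-w*x + 2*w*y + 2*y*z) dx = (-w) dx, which multiplied by dz ∧ dw gives (-w) dx ∧ dz ∧ dw
  d(-w*x + 2*w*y + 2*y*z) includes (∂/∂y)(-w*x + 2*w*y + 2*y*z) dy = (2*w + 2*z) dy, which multiplied by dz ∧ dw gives (2*w + 2*z) dy ∧ dz ∧ dw
Collecting like 3-forms: d(omega) = (2*w) dx ∧ dy ∧ dz + (-5*w - 2*y + 3*z) dx ∧ dz ∧ dw + (2*w - z) dy ∧ dz ∧ dw + (y) dx ∧ dy ∧ dw.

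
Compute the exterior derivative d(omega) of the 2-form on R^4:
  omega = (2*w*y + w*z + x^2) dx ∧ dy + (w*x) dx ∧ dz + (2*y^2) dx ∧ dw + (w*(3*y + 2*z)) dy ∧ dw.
d(omega) = (w) dx ∧ dy ∧ dz + (-2*y + z) dx ∧ dy ∧ dw + (x) dx ∧ dz ∧ dw + (-2*w) dy ∧ dz ∧ dw

For a 2-form omega = sum_{i<j} g_{ij} dx_i ∧ dx_j, the exterior derivative is
  d(omega) = sum_{i<j} d(g_{ij}) ∧ dx_i ∧ dx_j = sum_{i<j, k} (∂g_{ij}/∂x_k) dx_k ∧ dx_i ∧ dx_j.
Expand each term, using dx_k ∧ dx_i ∧ dx_j = sgn(permutation) dx_{(a)} ∧ dx_{(b)} ∧ dx_{(c)} with (a < b < c) sorted:
  d(2*w*y + w*z + x^2) includes (∂/∂z)(2*w*y + w*z + x^2) dz = (w) dz, which multiplied by dx ∧ dy gives (w) dx ∧ dy ∧ dz
  d(2*w*y + w*z + x^2) includes (∂/∂w)(2*w*y + w*z + x^2) dw = (2*y + z) dw, which multiplied by dx ∧ dy gives (2*y + z) dx ∧ dy ∧ dw
  d(w*x) includes (∂/∂w)(w*x) dw = (x) dw, which multiplied by dx ∧ dz gives (x) dx ∧ dz ∧ dw
  d(2*y^2) includes (∂/∂y)(2*y^2) dy = (4*y) dy, which multiplied by dx ∧ dw gives (-4*y) dx ∧ dy ∧ dw
  d(w*(3*y + 2*z)) includes (∂/∂z)(w*(3*y + 2*z)) dz = (2*w) dz, which multiplied by dy ∧ dw gives (-2*w) dy ∧ dz ∧ dw
Collecting like 3-forms: d(omega) = (w) dx ∧ dy ∧ dz + (-2*y + z) dx ∧ dy ∧ dw + (x) dx ∧ dz ∧ dw + (-2*w) dy ∧ dz ∧ dw.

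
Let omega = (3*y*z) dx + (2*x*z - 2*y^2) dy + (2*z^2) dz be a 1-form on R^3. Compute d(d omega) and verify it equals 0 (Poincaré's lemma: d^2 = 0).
d(d omega) = 0

Step 1: d omega = sum_{i<j} (∂f_j/∂x_i - ∂f_i/∂x_j) dx_i ∧ dx_j:
  coeff of dx ∧ dy: -z
  coeff of dx ∧ dz: -3*y
  coeff of dy ∧ dz: -2*x
Step 2: Apply d again to each 2-form coefficient. The only possible 3-form in R^3 is dx ∧ dy ∧ dz, with coefficient
  ∂(coeff of dy∧dz)/∂x - ∂(coeff of dx∧dz)/∂y + ∂(coeff of dx∧dy)/∂z
  = ∂/∂x (-2*x) - ∂/∂y (-3*y) + ∂/∂z (-z).
Each of these terms simplifies to sums of mixed partials that cancel in pairs. The result is 0 (by equality of mixed partials for smooth functions — Schwarz / Clairaut).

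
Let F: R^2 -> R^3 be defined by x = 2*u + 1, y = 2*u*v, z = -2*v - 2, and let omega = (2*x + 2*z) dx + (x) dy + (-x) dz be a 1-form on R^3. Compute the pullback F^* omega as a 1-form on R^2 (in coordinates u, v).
F^* omega = (4*u*v + 8*u - 6*v - 4) du + (4*u^2 + 6*u + 2) dv

Using F^*(f dg) = (f ∘ F) d(g ∘ F), substitute each coordinate x_i by F_i(u, v) in f_i, and replace dx_i by d F_i = (∂F_i/∂u) du + (∂F_i/∂v) dv.
  For the x component: f_1(F) = 4*u - 4*v - 2; d F_1 = (2) du + (0) dv
  For the y component: f_2(F) = 2*u + 1; d F_2 = (2*v) du + (2*u) dv
  For the z component: f_3(F) = -2*u - 1; d F_3 = (0) du + (-2) dv
Combining and collecting du, dv coefficients:
  coeff of du: 4*u*v + 8*u - 6*v - 4
  coeff of dv: 4*u^2 + 6*u + 2
F^* omega = (4*u*v + 8*u - 6*v - 4) du + (4*u^2 + 6*u + 2) dv.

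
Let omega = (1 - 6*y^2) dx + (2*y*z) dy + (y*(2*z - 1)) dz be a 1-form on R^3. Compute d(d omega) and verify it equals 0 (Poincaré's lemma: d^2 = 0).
d(d omega) = 0

Step 1: d omega = sum_{i<j} (∂f_j/∂x_i - ∂f_i/∂x_j) dx_i ∧ dx_j:
  coeff of dx ∧ dy: 12*y
  coeff of dx ∧ dz: 0
  coeff of dy ∧ dz: -2*y + 2*z - 1
Step 2: Apply d again to each 2-form coefficient. The only possible 3-form in R^3 is dx ∧ dy ∧ dz, with coefficient
  ∂(coeff of dy∧dz)/∂x - ∂(coeff of dx∧dz)/∂y + ∂(coeff of dx∧dy)/∂z
  = ∂/∂x (-2*y + 2*z - 1) - ∂/∂y (0) + ∂/∂z (12*y).
Each of these terms simplifies to sums of mixed partials that cancel in pairs. The result is 0 (by equality of mixed partials for smooth functions — Schwarz / Clairaut).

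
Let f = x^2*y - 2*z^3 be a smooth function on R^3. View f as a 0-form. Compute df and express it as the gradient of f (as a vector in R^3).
df = (2*x*y) dx + (x^2) dy + (-6*z^2) dz; grad f = (2*x*y, x^2, -6*z^2)

For a 0-form f, d f = (∂f/∂x) dx + (∂f/∂y) dy + (∂f/∂z) dz. The components of the vector representation are exactly the entries of grad f in Cartesian coordinates:
  ∂f/∂x = 2*x*y
  ∂f/∂y = x^2
  ∂f/∂z = -6*z^2.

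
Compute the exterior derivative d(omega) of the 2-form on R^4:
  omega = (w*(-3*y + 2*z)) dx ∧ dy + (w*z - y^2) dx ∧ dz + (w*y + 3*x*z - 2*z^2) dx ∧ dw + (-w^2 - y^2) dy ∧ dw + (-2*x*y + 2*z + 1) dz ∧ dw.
d(omega) = (2*w + 2*y) dx ∧ dy ∧ dz + (-w - 3*y + 2*z) dx ∧ dy ∧ dw + (-3*x - 2*y + 5*z) dx ∧ dz ∧ dw + (-2*x) dy ∧ dz ∧ dw

For a 2-form omega = sum_{i<j} g_{ij} dx_i ∧ dx_j, the exterior derivative is
  d(omega) = sum_{i<j} d(g_{ij}) ∧ dx_i ∧ dx_j = sum_{i<j, k} (∂g_{ij}/∂x_k) dx_k ∧ dx_i ∧ dx_j.
Expand each term, using dx_k ∧ dx_i ∧ dx_j = sgn(permutation) dx_{(a)} ∧ dx_{(b)} ∧ dx_{(c)} with (a < b < c) sorted:
  d(w*(-3*y + 2*z)) includes (∂/∂z)(w*(-3*y + 2*z)) dz = (2*w) dz, which multiplied by dx ∧ dy gives (2*w) dx ∧ dy ∧ dz
  d(w*(-3*y + 2*z)) includes (∂/∂w)(w*(-3*y + 2*z)) dw = (-3*y + 2*z) dw, which multiplied by dx ∧ dy gives (-3*y + 2*z) dx ∧ dy ∧ dw
  d(w*z - y^2) includes (∂/∂y)(w*z - y^2) dy = (-2*y) dy, which multiplied by dx ∧ dz gives (2*y) dx ∧ dy ∧ dz
  d(w*z - y^2) includes (∂/∂w)(w*z - y^2) dw = (z) dw, which multiplied by dx ∧ dz gives (z) dx ∧ dz ∧ dw
  d(w*y + 3*x*z - 2*z^2) includes (∂/∂y)(w*y + 3*x*z - 2*z^2) dy = (w) dy, which multiplied by dx ∧ dw gives (-w) dx ∧ dy ∧ dw
  d(w*y + 3*x*z - 2*z^2) includes (∂/∂z)(w*y + 3*x*z - 2*z^2) dz = (3*x - 4*z) dz, which multiplied by dx ∧ dw gives (-3*x + 4*z) dx ∧ dz ∧ dw
  d(-2*x*y + 2*z + 1) includes (∂/∂x)(-2*x*y + 2*z + 1) dx = (-2*y) dx, which multiplied by dz ∧ dw gives (-2*y) dx ∧ dz ∧ dw
  d(-2*x*y + 2*z + 1) includes (∂/∂y)(-2*x*y + 2*z + 1) dy = (-2*x) dy, which multiplied by dz ∧ dw gives (-2*x) dy ∧ dz ∧ dw
Collecting like 3-forms: d(omega) = (2*w + 2*y) dx ∧ dy ∧ dz + (-w - 3*y + 2*z) dx ∧ dy ∧ dw + (-3*x - 2*y + 5*z) dx ∧ dz ∧ dw + (-2*x) dy ∧ dz ∧ dw.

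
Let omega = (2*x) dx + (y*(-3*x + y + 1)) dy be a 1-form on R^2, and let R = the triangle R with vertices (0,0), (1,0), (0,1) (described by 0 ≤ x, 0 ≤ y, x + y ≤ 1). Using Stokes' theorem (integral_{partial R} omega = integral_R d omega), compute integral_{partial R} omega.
integral_(partial R) omega = -1/2

Stokes: integral_partial_R omega = integral_R d omega with d omega = (∂Q/∂x - ∂P/∂y) dx ∧ dy.
  ∂Q/∂x = -3*y
  ∂P/∂y = 0
  integrand = ∂Q/∂x - ∂P/∂y = -3*y.
Integrating over R: integral_0^1 integral_0^{1-x} (-3*y) dy dx = -1/2.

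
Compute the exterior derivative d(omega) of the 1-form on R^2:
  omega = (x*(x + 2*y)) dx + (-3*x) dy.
d(omega) = (-2*x - 3) dx ∧ dy

For a 1-form omega = sum_i f_i dx_i, the exterior derivative is
  d(omega) = sum_{i < j} (∂f_j/∂x_i - ∂f_i/∂x_j) dx_i ∧ dx_j.
  coefficient of dx ∧ dy: ∂f_2/∂x - ∂f_1/∂y = ∂(-3*x)/∂x - ∂(x*(x + 2*y))/∂y = -2*x - 3
Assembling: d(omega) = (-2*x - 3) dx ∧ dy.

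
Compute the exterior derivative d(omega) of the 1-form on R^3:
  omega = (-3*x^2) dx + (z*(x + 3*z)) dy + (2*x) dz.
d(omega) = (z) dx ∧ dy + (2) dx ∧ dz + (-x - 6*z) dy ∧ dz

For a 1-form omega = sum_i f_i dx_i, the exterior derivative is
  d(omega) = sum_{i < j} (∂f_j/∂x_i - ∂f_i/∂x_j) dx_i ∧ dx_j.
  coefficient of dx ∧ dy: ∂f_2/∂x - ∂f_1/∂y = ∂(z*(x + 3*z))/∂x - ∂(-3*x^2)/∂y = z
  coefficient of dx ∧ dz: ∂f_3/∂x - ∂f_1/∂z = ∂(2*x)/∂x - ∂(-3*x^2)/∂z = 2
  coefficient of dy ∧ dz: ∂f_3/∂y - ∂f_2/∂z = ∂(2*x)/∂y - ∂(z*(x + 3*z))/∂z = -x - 6*z
Assembling: d(omega) = (z) dx ∧ dy + (2) dx ∧ dz + (-x - 6*z) dy ∧ dz.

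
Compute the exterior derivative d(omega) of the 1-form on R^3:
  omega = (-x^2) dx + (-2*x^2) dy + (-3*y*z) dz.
d(omega) = (-4*x) dx ∧ dy + (-3*z) dy ∧ dz

For a 1-form omega = sum_i f_i dx_i, the exterior derivative is
  d(omega) = sum_{i < j} (∂f_j/∂x_i - ∂f_i/∂x_j) dx_i ∧ dx_j.
  coefficient of dx ∧ dy: ∂f_2/∂x - ∂f_1/∂y = ∂(-2*x^2)/∂x - ∂(-x^2)/∂y = -4*x
  coefficient of dy ∧ dz: ∂f_3/∂y - ∂f_2/∂z = ∂(-3*y*z)/∂y - ∂(-2*x^2)/∂z = -3*z
Assembling: d(omega) = (-4*x) dx ∧ dy + (-3*z) dy ∧ dz.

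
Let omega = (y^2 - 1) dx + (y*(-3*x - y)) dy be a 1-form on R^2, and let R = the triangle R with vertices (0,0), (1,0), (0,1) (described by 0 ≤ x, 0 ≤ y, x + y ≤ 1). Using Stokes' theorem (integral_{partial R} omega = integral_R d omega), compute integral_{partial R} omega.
integral_(partial R) omega = -5/6

Stokes: integral_partial_R omega = integral_R d omega with d omega = (∂Q/∂x - ∂P/∂y) dx ∧ dy.
  ∂Q/∂x = -3*y
  ∂P/∂y = 2*y
  integrand = ∂Q/∂x - ∂P/∂y = -5*y.
Integrating over R: integral_0^1 integral_0^{1-x} (-5*y) dy dx = -5/6.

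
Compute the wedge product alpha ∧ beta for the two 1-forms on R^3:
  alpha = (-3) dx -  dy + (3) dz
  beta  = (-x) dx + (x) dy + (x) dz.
alpha ∧ beta = (-4*x) dx ∧ dy + (-4*x) dy ∧ dz

Distribute the wedge, using dx_i ∧ dx_j = -dx_j ∧ dx_i and dx_i ∧ dx_i = 0. For each pair (i, j) with i < j, the coefficient of dx_i ∧ dx_j in alpha ∧ beta is (alpha_i * beta_j - alpha_j * beta_i). Collecting: alpha ∧ beta = (-4*x) dx ∧ dy + (-4*x) dy ∧ dz.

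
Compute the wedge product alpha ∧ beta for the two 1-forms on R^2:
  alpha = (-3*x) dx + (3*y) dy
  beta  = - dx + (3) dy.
alpha ∧ beta = (-9*x + 3*y) dx ∧ dy

Distribute the wedge, using dx_i ∧ dx_j = -dx_j ∧ dx_i and dx_i ∧ dx_i = 0. For each pair (i, j) with i < j, the coefficient of dx_i ∧ dx_j in alpha ∧ beta is (alpha_i * beta_j - alpha_j * beta_i). Collecting: alpha ∧ beta = (-9*x + 3*y) dx ∧ dy.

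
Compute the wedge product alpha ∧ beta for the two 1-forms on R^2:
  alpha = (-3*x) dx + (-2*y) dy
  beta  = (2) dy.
alpha ∧ beta = (-6*x) dx ∧ dy

Distribute the wedge, using dx_i ∧ dx_j = -dx_j ∧ dx_i and dx_i ∧ dx_i = 0. For each pair (i, j) with i < j, the coefficient of dx_i ∧ dx_j in alpha ∧ beta is (alpha_i * beta_j - alpha_j * beta_i). Collecting: alpha ∧ beta = (-6*x) dx ∧ dy.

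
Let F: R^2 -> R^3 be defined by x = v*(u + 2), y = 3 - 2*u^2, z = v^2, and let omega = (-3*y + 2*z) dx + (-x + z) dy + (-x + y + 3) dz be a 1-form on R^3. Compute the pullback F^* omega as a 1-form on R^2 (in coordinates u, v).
F^* omega = (v*(10*u^2 - 4*u*v + 8*u + 2*v^2 - 9)) du + (6*u^3 - 4*u^2*v + 12*u^2 - 9*u + 12*v - 18) dv

Using F^*(f dg) = (f ∘ F) d(g ∘ F), substitute each coordinate x_i by F_i(u, v) in f_i, and replace dx_i by d F_i = (∂F_i/∂u) du + (∂F_i/∂v) dv.
  For the x component: f_1(F) = 6*u^2 + 2*v^2 - 9; d F_1 = (v) du + (u + 2) dv
  For the y component: f_2(F) = v*(-u + v - 2); d F_2 = (-4*u) du + (0) dv
  For the z component: f_3(F) = -2*u^2 - u*v - 2*v + 6; d F_3 = (0) du + (2*v) dv
Combining and collecting du, dv coefficients:
  coeff of du: v*(10*u^2 - 4*u*v + 8*u + 2*v^2 - 9)
  coeff of dv: 6*u^3 - 4*u^2*v + 12*u^2 - 9*u + 12*v - 18
F^* omega = (v*(10*u^2 - 4*u*v + 8*u + 2*v^2 - 9)) du + (6*u^3 - 4*u^2*v + 12*u^2 - 9*u + 12*v - 18) dv.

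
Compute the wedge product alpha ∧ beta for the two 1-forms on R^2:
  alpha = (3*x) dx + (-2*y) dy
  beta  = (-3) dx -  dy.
alpha ∧ beta = (-3*x - 6*y) dx ∧ dy

Distribute the wedge, using dx_i ∧ dx_j = -dx_j ∧ dx_i and dx_i ∧ dx_i = 0. For each pair (i, j) with i < j, the coefficient of dx_i ∧ dx_j in alpha ∧ beta is (alpha_i * beta_j - alpha_j * beta_i). Collecting: alpha ∧ beta = (-3*x - 6*y) dx ∧ dy.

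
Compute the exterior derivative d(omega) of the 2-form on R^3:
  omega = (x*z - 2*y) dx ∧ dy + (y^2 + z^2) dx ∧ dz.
d(omega) = (x - 2*y) dx ∧ dy ∧ dz

For a 2-form omega = sum_{i<j} g_{ij} dx_i ∧ dx_j, the exterior derivative is
  d(omega) = sum_{i<j} d(g_{ij}) ∧ dx_i ∧ dx_j = sum_{i<j, k} (∂g_{ij}/∂x_k) dx_k ∧ dx_i ∧ dx_j.
Expand each term, using dx_k ∧ dx_i ∧ dx_j = sgn(permutation) dx_{(a)} ∧ dx_{(b)} ∧ dx_{(c)} with (a < b < c) sorted:
  d(x*z - 2*y) includes (∂/∂z)(x*z - 2*y) dz = (x) dz, which multiplied by dx ∧ dy gives (x) dx ∧ dy ∧ dz
  d(y^2 + z^2) includes (∂/∂y)(y^2 + z^2) dy = (2*y) dy, which multiplied by dx ∧ dz gives (-2*y) dx ∧ dy ∧ dz
Collecting like 3-forms: d(omega) = (x - 2*y) dx ∧ dy ∧ dz.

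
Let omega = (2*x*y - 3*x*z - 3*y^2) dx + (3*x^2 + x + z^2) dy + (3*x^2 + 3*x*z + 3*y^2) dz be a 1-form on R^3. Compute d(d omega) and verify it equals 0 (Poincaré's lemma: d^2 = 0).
d(d omega) = 0

Step 1: d omega = sum_{i<j} (∂f_j/∂x_i - ∂f_i/∂x_j) dx_i ∧ dx_j:
  coeff of dx ∧ dy: 4*x + 6*y + 1
  coeff of dx ∧ dz: 9*x + 3*z
  coeff of dy ∧ dz: 6*y - 2*z
Step 2: Apply d again to each 2-form coefficient. The only possible 3-form in R^3 is dx ∧ dy ∧ dz, with coefficient
  ∂(coeff of dy∧dz)/∂x - ∂(coeff of dx∧dz)/∂y + ∂(coeff of dx∧dy)/∂z
  = ∂/∂x (6*y - 2*z) - ∂/∂y (9*x + 3*z) + ∂/∂z (4*x + 6*y + 1).
Each of these terms simplifies to sums of mixed partials that cancel in pairs. The result is 0 (by equality of mixed partials for smooth functions — Schwarz / Clairaut).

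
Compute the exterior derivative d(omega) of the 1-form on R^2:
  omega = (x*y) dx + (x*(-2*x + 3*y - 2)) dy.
d(omega) = (-5*x + 3*y - 2) dx ∧ dy

For a 1-form omega = sum_i f_i dx_i, the exterior derivative is
  d(omega) = sum_{i < j} (∂f_j/∂x_i - ∂f_i/∂x_j) dx_i ∧ dx_j.
  coefficient of dx ∧ dy: ∂f_2/∂x - ∂f_1/∂y = ∂(x*(-2*x + 3*y - 2))/∂x - ∂(x*y)/∂y = -5*x + 3*y - 2
Assembling: d(omega) = (-5*x + 3*y - 2) dx ∧ dy.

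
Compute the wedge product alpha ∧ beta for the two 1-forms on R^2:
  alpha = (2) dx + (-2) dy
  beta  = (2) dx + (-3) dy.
alpha ∧ beta = (-2) dx ∧ dy

Distribute the wedge, using dx_i ∧ dx_j = -dx_j ∧ dx_i and dx_i ∧ dx_i = 0. For each pair (i, j) with i < j, the coefficient of dx_i ∧ dx_j in alpha ∧ beta is (alpha_i * beta_j - alpha_j * beta_i). Collecting: alpha ∧ beta = (-2) dx ∧ dy.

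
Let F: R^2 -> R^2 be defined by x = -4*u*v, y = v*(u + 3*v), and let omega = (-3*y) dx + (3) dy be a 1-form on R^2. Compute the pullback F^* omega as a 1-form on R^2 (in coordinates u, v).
F^* omega = (3*v*(4*u*v + 12*v^2 + 1)) du + (12*u^2*v + 36*u*v^2 + 3*u + 18*v) dv

Using F^*(f dg) = (f ∘ F) d(g ∘ F), substitute each coordinate x_i by F_i(u, v) in f_i, and replace dx_i by d F_i = (∂F_i/∂u) du + (∂F_i/∂v) dv.
  For the x component: f_1(F) = 3*v*(-u - 3*v); d F_1 = (-4*v) du + (-4*u) dv
  For the y component: f_2(F) = 3; d F_2 = (v) du + (u + 6*v) dv
Combining and collecting du, dv coefficients:
  coeff of du: 3*v*(4*u*v + 12*v^2 + 1)
  coeff of dv: 12*u^2*v + 36*u*v^2 + 3*u + 18*v
F^* omega = (3*v*(4*u*v + 12*v^2 + 1)) du + (12*u^2*v + 36*u*v^2 + 3*u + 18*v) dv.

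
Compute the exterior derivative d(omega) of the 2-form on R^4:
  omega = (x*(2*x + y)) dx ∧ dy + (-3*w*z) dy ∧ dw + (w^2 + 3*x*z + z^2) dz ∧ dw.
d(omega) = (3*w) dy ∧ dz ∧ dw + (3*z) dx ∧ dz ∧ dw

For a 2-form omega = sum_{i<j} g_{ij} dx_i ∧ dx_j, the exterior derivative is
  d(omega) = sum_{i<j} d(g_{ij}) ∧ dx_i ∧ dx_j = sum_{i<j, k} (∂g_{ij}/∂x_k) dx_k ∧ dx_i ∧ dx_j.
Expand each term, using dx_k ∧ dx_i ∧ dx_j = sgn(permutation) dx_{(a)} ∧ dx_{(b)} ∧ dx_{(c)} with (a < b < c) sorted:
  d(-3*w*z) includes (∂/∂z)(-3*w*z) dz = (-3*w) dz, which multiplied by dy ∧ dw gives (3*w) dy ∧ dz ∧ dw
  d(w^2 + 3*x*z + z^2) includes (∂/∂x)(w^2 + 3*x*z + z^2) dx = (3*z) dx, which multiplied by dz ∧ dw gives (3*z) dx ∧ dz ∧ dw
Collecting like 3-forms: d(omega) = (3*w) dy ∧ dz ∧ dw + (3*z) dx ∧ dz ∧ dw.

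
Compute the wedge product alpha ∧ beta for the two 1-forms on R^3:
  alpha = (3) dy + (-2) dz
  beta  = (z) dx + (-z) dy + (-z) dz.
alpha ∧ beta = (-3*z) dx ∧ dy + (-5*z) dy ∧ dz + (2*z) dx ∧ dz

Distribute the wedge, using dx_i ∧ dx_j = -dx_j ∧ dx_i and dx_i ∧ dx_i = 0. For each pair (i, j) with i < j, the coefficient of dx_i ∧ dx_j in alpha ∧ beta is (alpha_i * beta_j - alpha_j * beta_i). Collecting: alpha ∧ beta = (-3*z) dx ∧ dy + (-5*z) dy ∧ dz + (2*z) dx ∧ dz.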